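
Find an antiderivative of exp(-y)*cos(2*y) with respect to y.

Let I denote the integral. Integrate by parts with u = cos(2*y), dv = exp(-y) dy, so v = -exp(-y): I = -exp(-y)*cos(2*y) − 2·∫ exp(-y)*sin(2*y) dy.
Apply parts again with u = sin(2*y), dv = exp(-y) dy: ∫ exp(-y)*sin(2*y) dy = -exp(-y)*sin(2*y) + 2·I. Substituting back brings back I: I = 2*exp(-y)*sin(2*y) - exp(-y)*cos(2*y) − 4·I.
Solving for I: (1 + 4)·I equals the remaining terms, so I = (1/5)·(2*exp(-y)*sin(2*y) - exp(-y)*cos(2*y)).

2*exp(-y)*sin(2*y)/5 - exp(-y)*cos(2*y)/5 + C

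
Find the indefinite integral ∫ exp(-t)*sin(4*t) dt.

Let I denote the integral. Integrate by parts with u = sin(4*t), dv = exp(-t) dt, so v = -exp(-t): I = -exp(-t)*sin(4*t) + 4·∫ exp(-t)*cos(4*t) dt.
Apply parts again with u = cos(4*t), dv = exp(-t) dt: ∫ exp(-t)*cos(4*t) dt = -exp(-t)*cos(4*t) − 4·I. Substituting back brings back I: I = -exp(-t)*sin(4*t) - 4*exp(-t)*cos(4*t) − 16·I.
Solving for I: (1 + 16)·I equals the remaining terms, so I = (1/17)·(-exp(-t)*sin(4*t) - 4*exp(-t)*cos(4*t)).

-exp(-t)*sin(4*t)/17 - 4*exp(-t)*cos(4*t)/17 + C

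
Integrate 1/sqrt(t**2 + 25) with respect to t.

Substitute t = 5·tan(θ), so dt = 5·sec(θ)^2 dθ and the radical becomes sqrt(t**2 + 25) = 5·sec(θ) by the Pythagorean identity.
Integrate the resulting trig expression in θ, then back-substitute tan(θ) = t/5, sec(θ) = sqrt(t**2 + 25)/5 (absorbing any constant into C).

log(t + sqrt(t**2 + 25)) + C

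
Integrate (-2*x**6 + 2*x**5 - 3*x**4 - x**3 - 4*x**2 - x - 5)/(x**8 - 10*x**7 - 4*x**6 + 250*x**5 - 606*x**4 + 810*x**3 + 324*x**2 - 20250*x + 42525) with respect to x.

-3611*log(x - 7)/3840 + 2711*log(x - 5)/2176 - 10571*log(x - 3)/27648 - 1099*log(x + 3)/51840 + 3935*log(x + 5)/52224 + 125*log(x**2 + 9)/11016 - atan(x/3)/5508 + 643/(3456*x - 10368) + C

Factor the denominator: (x - 7)*(x - 5)*(x - 3)**2*(x + 3)*(x + 5)*(x**2 + 9).
Partial-fraction decomposition: (125*x - 3)/(5508*(x**2 + 9)) + 3935/(52224*(x + 5)) - 1099/(51840*(x + 3)) - 10571/(27648*(x - 3)) - 643/(3456*(x - 3)**2) + 2711/(2176*(x - 5)) - 3611/(3840*(x - 7)).
Integrate each term; A/(x−a) gives A·log|x−a|; the (Bx+D)/(x²+p²) term gives a log and an atan.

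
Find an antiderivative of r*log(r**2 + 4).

Let u = r**2 + 4, so du = (2*r) dr.
The integral becomes (1/2)·∫ log(u) du; integrate by parts with u′=log(u), dv′=du.

r**2*log(r**2 + 4)/2 - r**2/2 + 2*log(r**2 + 4) + C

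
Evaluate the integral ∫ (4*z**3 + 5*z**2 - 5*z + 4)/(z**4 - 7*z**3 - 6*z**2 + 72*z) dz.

log(z)/18 + 509*log(z - 6)/54 - 40*log(z - 4)/7 + 44*log(z + 3)/189 + C

Factor the denominator: z*(z - 6)*(z - 4)*(z + 3).
Partial-fraction decomposition: 44/(189*(z + 3)) - 40/(7*(z - 4)) + 509/(54*(z - 6)) + 1/(18*z).
Integrate each term: A/(z−a) contributes A·log|z−a|.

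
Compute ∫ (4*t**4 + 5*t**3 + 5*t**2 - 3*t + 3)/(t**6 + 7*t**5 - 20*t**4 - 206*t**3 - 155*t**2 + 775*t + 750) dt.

1619*log(t - 5)/7200 - 121*log(t - 2)/2205 + 5*log(t + 1)/288 - 123*log(t + 3)/160 + 22791*log(t + 5)/39200 - 1009/(280*t + 1400) + C

Factor the denominator: (t - 5)*(t - 2)*(t + 1)*(t + 3)*(t + 5)**2.
Partial-fraction decomposition: 22791/(39200*(t + 5)) + 1009/(280*(t + 5)**2) - 123/(160*(t + 3)) + 5/(288*(t + 1)) - 121/(2205*(t - 2)) + 1619/(7200*(t - 5)).
Integrate each term; A/(t−a) gives A·log|t−a|; A/(t−a)² gives −A/(t−a).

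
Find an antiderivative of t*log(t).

t**2*log(t)/2 - t**2/4 + C

Use integration by parts with u = log(t), dv = t dt.
Then du = 1/t dt and v = t**2/2.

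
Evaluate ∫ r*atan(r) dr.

r**2*atan(r)/2 - r/2 + atan(r)/2 + C

Use integration by parts with u = arctan(r), dv = r dr.
Then du = 1/(r**2 + 1) dr.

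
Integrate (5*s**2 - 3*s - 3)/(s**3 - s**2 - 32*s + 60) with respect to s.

Factor the denominator: (s - 5)*(s - 2)*(s + 6).
Partial-fraction decomposition: 195/(88*(s + 6)) - 11/(24*(s - 2)) + 107/(33*(s - 5)).
Integrate each term: A/(s−a) contributes A·log|s−a|.

107*log(s - 5)/33 - 11*log(s - 2)/24 + 195*log(s + 6)/88 + C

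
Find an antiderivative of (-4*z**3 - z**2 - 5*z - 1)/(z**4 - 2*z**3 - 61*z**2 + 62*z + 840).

Factor the denominator: (z - 7)*(z - 5)*(z + 4)*(z + 6).
Partial-fraction decomposition: -857/(286*(z + 6)) + 259/(198*(z + 4)) + 551/(198*(z - 5)) - 1457/(286*(z - 7)).
Integrate each term: A/(z−a) contributes A·log|z−a|.

-1457*log(z - 7)/286 + 551*log(z - 5)/198 + 259*log(z + 4)/198 - 857*log(z + 6)/286 + C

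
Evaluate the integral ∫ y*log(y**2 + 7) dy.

Let u = y**2 + 7, so du = (2*y) dy.
The integral becomes (1/2)·∫ log(u) du; integrate by parts with u′=log(u), dv′=du.

y**2*log(y**2 + 7)/2 - y**2/2 + 7*log(y**2 + 7)/2 + C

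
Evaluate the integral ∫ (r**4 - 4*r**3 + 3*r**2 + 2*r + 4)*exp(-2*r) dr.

(-r**4 + 2*r**3 - 2*r - 5)*exp(-2*r)/2 + C

Use integration by parts with u = r**4 - 4*r**3 + 3*r**2 + 2*r + 4, dv = exp(-2*r) dr, so v = -exp(-2*r)/2.
Apply parts 4 times (tabular method): alternate signs, differentiate u down to 0, integrate dv up.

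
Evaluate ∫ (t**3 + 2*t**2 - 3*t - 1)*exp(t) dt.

(t**3 - t**2 - t)*exp(t) + C

Use integration by parts with u = t**3 + 2*t**2 - 3*t - 1, dv = exp(t) dt, so v = exp(t).
Apply parts 3 times (tabular method): alternate signs, differentiate u down to 0, integrate dv up.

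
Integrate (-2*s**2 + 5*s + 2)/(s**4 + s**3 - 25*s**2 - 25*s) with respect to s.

-2*log(s)/25 - 23*log(s - 5)/300 - 5*log(s + 1)/24 + 73*log(s + 5)/200 + C

Factor the denominator: s*(s - 5)*(s + 1)*(s + 5).
Partial-fraction decomposition: 73/(200*(s + 5)) - 5/(24*(s + 1)) - 23/(300*(s - 5)) - 2/(25*s).
Integrate each term: A/(s−a) contributes A·log|s−a|.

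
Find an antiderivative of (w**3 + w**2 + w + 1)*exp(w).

Use integration by parts with u = w**3 + w**2 + w + 1, dv = exp(w) dw, so v = exp(w).
Apply parts 3 times (tabular method): alternate signs, differentiate u down to 0, integrate dv up.

(w**3 - 2*w**2 + 5*w - 4)*exp(w) + C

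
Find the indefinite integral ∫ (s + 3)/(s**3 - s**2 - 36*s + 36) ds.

Factor the denominator: (s - 6)*(s - 1)*(s + 6).
Partial-fraction decomposition: -1/(28*(s + 6)) - 4/(35*(s - 1)) + 3/(20*(s - 6)).
Integrate each term: A/(s−a) contributes A·log|s−a|.

3*log(s - 6)/20 - 4*log(s - 1)/35 - log(s + 6)/28 + C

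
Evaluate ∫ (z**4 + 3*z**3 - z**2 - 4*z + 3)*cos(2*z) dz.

Use integration by parts with u = z**4 + 3*z**3 - z**2 - 4*z + 3, dv = cos(2*z) dz, so v = sin(2*z)/2.
Apply parts 4 times (tabular method): alternate signs, differentiate u down to 0, integrate dv up.

z**4*sin(2*z)/2 + 3*z**3*sin(2*z)/2 + z**3*cos(2*z) - 2*z**2*sin(2*z) + 9*z**2*cos(2*z)/4 - 17*z*sin(2*z)/4 - 2*z*cos(2*z) + 5*sin(2*z)/2 - 17*cos(2*z)/8 + C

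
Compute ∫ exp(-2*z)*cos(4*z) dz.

exp(-2*z)*sin(4*z)/5 - exp(-2*z)*cos(4*z)/10 + C

Let I denote the integral. Integrate by parts with u = cos(4*z), dv = exp(-2*z) dz, so v = -exp(-2*z)/2: I = -exp(-2*z)*cos(4*z)/2 − 2·∫ exp(-2*z)*sin(4*z) dz.
Apply parts again with u = sin(4*z), dv = exp(-2*z) dz: ∫ exp(-2*z)*sin(4*z) dz = -exp(-2*z)*sin(4*z)/2 + 2·I. Substituting back brings back I: I = exp(-2*z)*sin(4*z) - exp(-2*z)*cos(4*z)/2 − 4·I.
Solving for I: (1 + 4)·I equals the remaining terms, so I = (1/5)·(exp(-2*z)*sin(4*z) - exp(-2*z)*cos(4*z)/2).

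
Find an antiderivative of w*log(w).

Use integration by parts with u = log(w), dv = w dw.
Then du = 1/w dw and v = w**2/2.

w**2*log(w)/2 - w**2/4 + C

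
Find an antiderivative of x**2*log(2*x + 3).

x**3*log(2*x + 3)/3 - x**3/9 + x**2/4 - 3*x/4 + 9*log(2*x + 3)/8 + C

Use integration by parts with u = log(2*x + 3), dv = x**2 dx.
Then du = 2/(2*x + 3) dx and v = x**3/3.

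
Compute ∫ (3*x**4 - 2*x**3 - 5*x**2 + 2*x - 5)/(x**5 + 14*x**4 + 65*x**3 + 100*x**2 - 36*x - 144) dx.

-log(x - 1)/60 - 35*log(x + 2)/24 + 241*log(x + 3)/12 - 803*log(x + 4)/20 + 589*log(x + 6)/24 + C

Factor the denominator: (x - 1)*(x + 2)*(x + 3)*(x + 4)*(x + 6).
Partial-fraction decomposition: 589/(24*(x + 6)) - 803/(20*(x + 4)) + 241/(12*(x + 3)) - 35/(24*(x + 2)) - 1/(60*(x - 1)).
Integrate each term: A/(x−a) contributes A·log|x−a|.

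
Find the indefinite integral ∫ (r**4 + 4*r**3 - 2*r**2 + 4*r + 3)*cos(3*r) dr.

Use integration by parts with u = r**4 + 4*r**3 - 2*r**2 + 4*r + 3, dv = cos(3*r) dr, so v = sin(3*r)/3.
Apply parts 4 times (tabular method): alternate signs, differentiate u down to 0, integrate dv up.

r**4*sin(3*r)/3 + 4*r**3*sin(3*r)/3 + 4*r**3*cos(3*r)/9 - 10*r**2*sin(3*r)/9 + 4*r**2*cos(3*r)/3 + 4*r*sin(3*r)/9 - 20*r*cos(3*r)/27 + 101*sin(3*r)/81 + 4*cos(3*r)/27 + C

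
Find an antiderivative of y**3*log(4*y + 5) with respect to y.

Use integration by parts with u = log(4*y + 5), dv = y**3 dy.
Then du = 4/(4*y + 5) dy and v = y**4/4.

y**4*log(4*y + 5)/4 - y**4/16 + 5*y**3/48 - 25*y**2/128 + 125*y/256 - 625*log(4*y + 5)/1024 + C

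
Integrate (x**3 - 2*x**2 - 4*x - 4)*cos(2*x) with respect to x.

x**3*sin(2*x)/2 - x**2*sin(2*x) + 3*x**2*cos(2*x)/4 - 11*x*sin(2*x)/4 - x*cos(2*x) - 3*sin(2*x)/2 - 11*cos(2*x)/8 + C

Use integration by parts with u = x**3 - 2*x**2 - 4*x - 4, dv = cos(2*x) dx, so v = sin(2*x)/2.
Apply parts 3 times (tabular method): alternate signs, differentiate u down to 0, integrate dv up.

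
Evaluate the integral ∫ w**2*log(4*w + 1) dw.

w**3*log(4*w + 1)/3 - w**3/9 + w**2/24 - w/48 + log(4*w + 1)/192 + C

Use integration by parts with u = log(4*w + 1), dv = w**2 dw.
Then du = 4/(4*w + 1) dw and v = w**3/3.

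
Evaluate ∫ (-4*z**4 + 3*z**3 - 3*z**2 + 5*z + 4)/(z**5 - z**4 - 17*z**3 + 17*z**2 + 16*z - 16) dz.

-107*log(z - 4)/45 + 59*log(z - 1)/180 + 11*log(z + 1)/60 - 32*log(z + 4)/15 + 1/(6*z - 6) + C

Factor the denominator: (z - 4)*(z - 1)**2*(z + 1)*(z + 4).
Partial-fraction decomposition: -32/(15*(z + 4)) + 11/(60*(z + 1)) + 59/(180*(z - 1)) - 1/(6*(z - 1)**2) - 107/(45*(z - 4)).
Integrate each term; A/(z−a) gives A·log|z−a|; A/(z−a)² gives −A/(z−a).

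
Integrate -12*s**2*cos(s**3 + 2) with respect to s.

-4*sin(s**3 + 2) + C

Let u = s**3 + 2, so du = (3*s**2) ds.
Rewriting, the integral becomes -4·∫ cos(u) du = -4·sin(u).
Substituting back, u = s**3 + 2.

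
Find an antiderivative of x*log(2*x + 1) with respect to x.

Use integration by parts with u = log(2*x + 1), dv = x dx.
Then du = 2/(2*x + 1) dx and v = x**2/2.

x**2*log(2*x + 1)/2 - x**2/4 + x/4 - log(2*x + 1)/8 + C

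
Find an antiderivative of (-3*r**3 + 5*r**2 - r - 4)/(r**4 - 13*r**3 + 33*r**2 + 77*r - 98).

Factor the denominator: (r - 7)**2*(r - 1)*(r + 2).
Partial-fraction decomposition: -14/(81*(r + 2)) - 1/(36*(r - 1)) - 907/(324*(r - 7)) - 265/(18*(r - 7)**2).
Integrate each term; A/(r−a) gives A·log|r−a|; A/(r−a)² gives −A/(r−a).

-907*log(r - 7)/324 - log(r - 1)/36 - 14*log(r + 2)/81 + 265/(18*r - 126) + C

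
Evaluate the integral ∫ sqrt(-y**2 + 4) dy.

y*sqrt(-y**2 + 4)/2 + 2*asin(y/2) + C

Substitute y = 2·sin(θ), so dy = 2·cos(θ) dθ and the radical becomes sqrt(-y**2 + 4) = 2·cos(θ) by the Pythagorean identity.
Integrate the resulting trig expression in θ, then back-substitute θ = asin(y/2), sin(θ) = y/2, cos(θ) = sqrt(-y**2 + 4)/2 (absorbing any constant into C).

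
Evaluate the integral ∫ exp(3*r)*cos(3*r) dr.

Let I denote the integral. Integrate by parts with u = cos(3*r), dv = exp(3*r) dr, so v = exp(3*r)/3: I = exp(3*r)*cos(3*r)/3 + ∫ exp(3*r)*sin(3*r) dr.
Apply parts again with u = sin(3*r), dv = exp(3*r) dr: ∫ exp(3*r)*sin(3*r) dr = exp(3*r)*sin(3*r)/3 − I. Substituting back brings back I: I = exp(3*r)*sin(3*r)/3 + exp(3*r)*cos(3*r)/3 − I.
Solving for I: (1 + 1)·I equals the remaining terms, so I = (1/2)·(exp(3*r)*sin(3*r)/3 + exp(3*r)*cos(3*r)/3).

exp(3*r)*sin(3*r)/6 + exp(3*r)*cos(3*r)/6 + C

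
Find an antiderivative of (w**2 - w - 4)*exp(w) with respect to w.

(w**2 - 3*w - 1)*exp(w) + C

Use integration by parts with u = w**2 - w - 4, dv = exp(w) dw, so v = exp(w).
Apply parts 2 times (tabular method): alternate signs, differentiate u down to 0, integrate dv up.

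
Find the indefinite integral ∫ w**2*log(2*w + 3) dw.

Use integration by parts with u = log(2*w + 3), dv = w**2 dw.
Then du = 2/(2*w + 3) dw and v = w**3/3.

w**3*log(2*w + 3)/3 - w**3/9 + w**2/4 - 3*w/4 + 9*log(2*w + 3)/8 + C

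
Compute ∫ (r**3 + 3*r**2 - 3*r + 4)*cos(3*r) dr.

Use integration by parts with u = r**3 + 3*r**2 - 3*r + 4, dv = cos(3*r) dr, so v = sin(3*r)/3.
Apply parts 3 times (tabular method): alternate signs, differentiate u down to 0, integrate dv up.

r**3*sin(3*r)/3 + r**2*sin(3*r) + r**2*cos(3*r)/3 - 11*r*sin(3*r)/9 + 2*r*cos(3*r)/3 + 10*sin(3*r)/9 - 11*cos(3*r)/27 + C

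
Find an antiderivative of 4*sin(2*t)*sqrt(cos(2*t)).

-4*cos(2*t)**(3/2)/3 + C

Let u = cos(2*t), so du = (-2*sin(2*t)) dt.
Rewriting, the integral becomes -2·∫ √u du = -2·(2/3)u^(3/2).
Substituting back, u = cos(2*t).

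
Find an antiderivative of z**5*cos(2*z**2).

Let u = z², du = 2z dz; rewrite as (1/2)∫ u^2·cos(2u) du.
Now integrate by parts 2 times.

z**4*sin(2*z**2)/4 + z**2*cos(2*z**2)/4 - sin(2*z**2)/8 + C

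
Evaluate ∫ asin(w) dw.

Use integration by parts with u = arcsin(w), dv = dw.
Then du = 1/sqrt(-w**2 + 1) dw.

w*asin(w) + sqrt(-w**2 + 1) + C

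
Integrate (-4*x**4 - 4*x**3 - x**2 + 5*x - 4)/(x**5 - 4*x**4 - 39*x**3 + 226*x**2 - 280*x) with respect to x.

log(x)/70 - 751*log(x - 5)/45 + 160*log(x - 4)/11 - 47*log(x - 2)/54 - 2080*log(x + 7)/2079 + C

Factor the denominator: x*(x - 5)*(x - 4)*(x - 2)*(x + 7).
Partial-fraction decomposition: -2080/(2079*(x + 7)) - 47/(54*(x - 2)) + 160/(11*(x - 4)) - 751/(45*(x - 5)) + 1/(70*x).
Integrate each term: A/(x−a) contributes A·log|x−a|.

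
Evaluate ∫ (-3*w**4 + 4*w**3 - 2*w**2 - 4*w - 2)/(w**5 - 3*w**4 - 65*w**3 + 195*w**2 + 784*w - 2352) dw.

-5959*log(w - 7)/1848 + 281*log(w - 4)/132 - 167*log(w - 3)/280 + 521*log(w + 4)/924 - 8647*log(w + 7)/4620 + C

Factor the denominator: (w - 7)*(w - 4)*(w - 3)*(w + 4)*(w + 7).
Partial-fraction decomposition: -8647/(4620*(w + 7)) + 521/(924*(w + 4)) - 167/(280*(w - 3)) + 281/(132*(w - 4)) - 5959/(1848*(w - 7)).
Integrate each term: A/(w−a) contributes A·log|w−a|.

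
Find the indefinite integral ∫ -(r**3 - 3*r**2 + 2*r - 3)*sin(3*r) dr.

Use integration by parts with u = r**3 - 3*r**2 + 2*r - 3, dv = -sin(3*r) dr, so v = cos(3*r)/3.
Apply parts 3 times (tabular method): alternate signs, differentiate u down to 0, integrate dv up.

r**3*cos(3*r)/3 - r**2*sin(3*r)/3 - r**2*cos(3*r) + 2*r*sin(3*r)/3 + 4*r*cos(3*r)/9 - 4*sin(3*r)/27 - 7*cos(3*r)/9 + C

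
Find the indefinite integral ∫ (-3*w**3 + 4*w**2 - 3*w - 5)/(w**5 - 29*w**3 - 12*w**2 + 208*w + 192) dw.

-2641*log(w - 4)/15680 + log(w + 1)/30 - 121*log(w + 3)/98 + 263*log(w + 4)/192 + 29/(56*w - 224) + C

Factor the denominator: (w - 4)**2*(w + 1)*(w + 3)*(w + 4).
Partial-fraction decomposition: 263/(192*(w + 4)) - 121/(98*(w + 3)) + 1/(30*(w + 1)) - 2641/(15680*(w - 4)) - 29/(56*(w - 4)**2).
Integrate each term; A/(w−a) gives A·log|w−a|; A/(w−a)² gives −A/(w−a).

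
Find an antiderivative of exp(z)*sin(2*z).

exp(z)*sin(2*z)/5 - 2*exp(z)*cos(2*z)/5 + C

Let I denote the integral. Integrate by parts with u = sin(2*z), dv = exp(z) dz, so v = exp(z): I = exp(z)*sin(2*z) − 2·∫ exp(z)*cos(2*z) dz.
Apply parts again with u = cos(2*z), dv = exp(z) dz: ∫ exp(z)*cos(2*z) dz = exp(z)*cos(2*z) + 2·I. Substituting back brings back I: I = exp(z)*sin(2*z) - 2*exp(z)*cos(2*z) − 4·I.
Solving for I: (1 + 4)·I equals the remaining terms, so I = (1/5)·(exp(z)*sin(2*z) - 2*exp(z)*cos(2*z)).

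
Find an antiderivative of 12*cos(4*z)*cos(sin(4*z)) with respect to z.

Let u = sin(4*z), so du = (4*cos(4*z)) dz.
Rewriting, the integral becomes 3·∫ cos(u) du = 3·sin(u).
Substituting back, u = sin(4*z).

3*sin(sin(4*z)) + C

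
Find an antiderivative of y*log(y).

y**2*log(y)/2 - y**2/4 + C

Use integration by parts with u = log(y), dv = y dy.
Then du = 1/y dy and v = y**2/2.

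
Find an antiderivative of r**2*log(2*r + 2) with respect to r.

r**3*log(2*r + 2)/3 - r**3/9 + r**2/6 - r/3 + log(r + 1)/3 + C

Use integration by parts with u = log(2*r + 2), dv = r**2 dr.
Then du = 2/(2*r + 2) dr and v = r**3/3.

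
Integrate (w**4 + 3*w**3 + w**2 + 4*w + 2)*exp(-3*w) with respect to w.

(-27*w**4 - 117*w**3 - 144*w**2 - 204*w - 122)*exp(-3*w)/81 + C

Use integration by parts with u = w**4 + 3*w**3 + w**2 + 4*w + 2, dv = exp(-3*w) dw, so v = -exp(-3*w)/3.
Apply parts 4 times (tabular method): alternate signs, differentiate u down to 0, integrate dv up.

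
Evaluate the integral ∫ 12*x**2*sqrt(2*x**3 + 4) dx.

Let u = 2*x**3 + 4, so du = (6*x**2) dx.
Rewriting, the integral becomes 2·∫ √u du = 2·(2/3)u^(3/2).
Substituting back, u = 2*x**3 + 4.

4*(2*x**3 + 4)**(3/2)/3 + C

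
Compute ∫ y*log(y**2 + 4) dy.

y**2*log(y**2 + 4)/2 - y**2/2 + 2*log(y**2 + 4) + C

Let u = y**2 + 4, so du = (2*y) dy.
The integral becomes (1/2)·∫ log(u) du; integrate by parts with u′=log(u), dv′=du.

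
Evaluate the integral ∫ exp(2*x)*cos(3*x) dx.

Let I denote the integral. Integrate by parts with u = cos(3*x), dv = exp(2*x) dx, so v = exp(2*x)/2: I = exp(2*x)*cos(3*x)/2 + (3/2)·∫ exp(2*x)*sin(3*x) dx.
Apply parts again with u = sin(3*x), dv = exp(2*x) dx: ∫ exp(2*x)*sin(3*x) dx = exp(2*x)*sin(3*x)/2 − (3/2)·I. Substituting back brings back I: I = 3*exp(2*x)*sin(3*x)/4 + exp(2*x)*cos(3*x)/2 − (9/4)·I.
Solving for I: (1 + 9/4)·I equals the remaining terms, so I = (4/13)·(3*exp(2*x)*sin(3*x)/4 + exp(2*x)*cos(3*x)/2).

3*exp(2*x)*sin(3*x)/13 + 2*exp(2*x)*cos(3*x)/13 + C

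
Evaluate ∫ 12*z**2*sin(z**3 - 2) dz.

-4*cos(z**3 - 2) + C

Let u = z**3 - 2, so du = (3*z**2) dz.
Rewriting, the integral becomes 4·∫ sin(u) du = 4·-cos(u).
Substituting back, u = z**3 - 2.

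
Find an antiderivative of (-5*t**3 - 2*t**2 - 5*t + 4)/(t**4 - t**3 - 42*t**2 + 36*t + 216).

-589*log(t - 6)/144 + 164*log(t - 3)/135 + 23*log(t + 2)/80 - 521*log(t + 6)/216 + C

Factor the denominator: (t - 6)*(t - 3)*(t + 2)*(t + 6).
Partial-fraction decomposition: -521/(216*(t + 6)) + 23/(80*(t + 2)) + 164/(135*(t - 3)) - 589/(144*(t - 6)).
Integrate each term: A/(t−a) contributes A·log|t−a|.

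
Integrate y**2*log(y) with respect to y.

y**3*log(y)/3 - y**3/9 + C

Use integration by parts with u = log(y), dv = y**2 dy.
Then du = 1/y dy and v = y**3/3.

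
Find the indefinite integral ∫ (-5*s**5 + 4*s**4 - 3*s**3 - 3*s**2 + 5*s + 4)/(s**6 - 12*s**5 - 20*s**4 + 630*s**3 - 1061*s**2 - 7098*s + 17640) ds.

Factor the denominator: (s - 7)**2*(s - 5)*(s - 3)*(s + 4)*(s + 6).
Partial-fraction decomposition: -22289/(16731*(s + 6)) + 448/(1089*(s + 4)) + 35/(72*(s - 3)) - 6773/(396*(s - 5)) + 2051155/(163592*(s - 7)) - 9446/(143*(s - 7)**2).
Integrate each term; A/(s−a) gives A·log|s−a|; A/(s−a)² gives −A/(s−a).

2051155*log(s - 7)/163592 - 6773*log(s - 5)/396 + 35*log(s - 3)/72 + 448*log(s + 4)/1089 - 22289*log(s + 6)/16731 + 9446/(143*s - 1001) + C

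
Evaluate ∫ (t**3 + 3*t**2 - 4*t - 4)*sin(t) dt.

-t**3*cos(t) + 3*t**2*sin(t) - 3*t**2*cos(t) + 6*t*sin(t) + 10*t*cos(t) - 10*sin(t) + 10*cos(t) + C

Use integration by parts with u = t**3 + 3*t**2 - 4*t - 4, dv = sin(t) dt, so v = -cos(t).
Apply parts 3 times (tabular method): alternate signs, differentiate u down to 0, integrate dv up.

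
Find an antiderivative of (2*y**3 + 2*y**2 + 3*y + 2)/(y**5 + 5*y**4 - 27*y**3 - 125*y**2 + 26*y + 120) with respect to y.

317*log(y - 5)/2376 - 9*log(y - 1)/280 - log(y + 1)/180 + 53*log(y + 4)/135 - 188*log(y + 6)/385 + C

Factor the denominator: (y - 5)*(y - 1)*(y + 1)*(y + 4)*(y + 6).
Partial-fraction decomposition: -188/(385*(y + 6)) + 53/(135*(y + 4)) - 1/(180*(y + 1)) - 9/(280*(y - 1)) + 317/(2376*(y - 5)).
Integrate each term: A/(y−a) contributes A·log|y−a|.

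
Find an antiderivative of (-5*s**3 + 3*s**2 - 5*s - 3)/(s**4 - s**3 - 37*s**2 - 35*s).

3*log(s)/35 - 803*log(s - 7)/336 + 5*log(s + 1)/16 - 361*log(s + 5)/120 + C

Factor the denominator: s*(s - 7)*(s + 1)*(s + 5).
Partial-fraction decomposition: -361/(120*(s + 5)) + 5/(16*(s + 1)) - 803/(336*(s - 7)) + 3/(35*s).
Integrate each term: A/(s−a) contributes A·log|s−a|.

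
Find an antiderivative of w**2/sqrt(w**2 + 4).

Substitute w = 2·tan(θ), so dw = 2·sec(θ)^2 dθ and the radical becomes sqrt(w**2 + 4) = 2·sec(θ) by the Pythagorean identity.
Integrate the resulting trig expression in θ, then back-substitute tan(θ) = w/2, sec(θ) = sqrt(w**2 + 4)/2 (absorbing any constant into C).

w*sqrt(w**2 + 4)/2 - 2*log(w + sqrt(w**2 + 4)) + C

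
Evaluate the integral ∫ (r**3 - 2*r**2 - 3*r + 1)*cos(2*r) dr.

Use integration by parts with u = r**3 - 2*r**2 - 3*r + 1, dv = cos(2*r) dr, so v = sin(2*r)/2.
Apply parts 3 times (tabular method): alternate signs, differentiate u down to 0, integrate dv up.

r**3*sin(2*r)/2 - r**2*sin(2*r) + 3*r**2*cos(2*r)/4 - 9*r*sin(2*r)/4 - r*cos(2*r) + sin(2*r) - 9*cos(2*r)/8 + C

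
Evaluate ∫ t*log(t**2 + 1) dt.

Let u = t**2 + 1, so du = (2*t) dt.
The integral becomes (1/2)·∫ log(u) du; integrate by parts with u′=log(u), dv′=du.

t**2*log(t**2 + 1)/2 - t**2/2 + log(t**2 + 1)/2 + C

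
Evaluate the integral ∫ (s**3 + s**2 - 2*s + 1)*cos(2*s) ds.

Use integration by parts with u = s**3 + s**2 - 2*s + 1, dv = cos(2*s) ds, so v = sin(2*s)/2.
Apply parts 3 times (tabular method): alternate signs, differentiate u down to 0, integrate dv up.

s**3*sin(2*s)/2 + s**2*sin(2*s)/2 + 3*s**2*cos(2*s)/4 - 7*s*sin(2*s)/4 + s*cos(2*s)/2 + sin(2*s)/4 - 7*cos(2*s)/8 + C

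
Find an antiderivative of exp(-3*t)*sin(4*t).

Let I denote the integral. Integrate by parts with u = sin(4*t), dv = exp(-3*t) dt, so v = -exp(-3*t)/3: I = -exp(-3*t)*sin(4*t)/3 + (4/3)·∫ exp(-3*t)*cos(4*t) dt.
Apply parts again with u = cos(4*t), dv = exp(-3*t) dt: ∫ exp(-3*t)*cos(4*t) dt = -exp(-3*t)*cos(4*t)/3 − (4/3)·I. Substituting back brings back I: I = -exp(-3*t)*sin(4*t)/3 - 4*exp(-3*t)*cos(4*t)/9 − (16/9)·I.
Solving for I: (1 + 16/9)·I equals the remaining terms, so I = (9/25)·(-exp(-3*t)*sin(4*t)/3 - 4*exp(-3*t)*cos(4*t)/9).

-3*exp(-3*t)*sin(4*t)/25 - 4*exp(-3*t)*cos(4*t)/25 + C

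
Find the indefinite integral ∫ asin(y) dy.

Use integration by parts with u = arcsin(y), dv = dy.
Then du = 1/sqrt(-y**2 + 1) dy.

y*asin(y) + sqrt(-y**2 + 1) + C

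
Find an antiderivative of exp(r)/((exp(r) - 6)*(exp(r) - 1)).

Let u = e^r, du = e^r dr.
The integral becomes ∫ du/((u-6)(u-1)); decompose into partial fractions.

log(exp(r) - 6)/5 - log(exp(r) - 1)/5 + C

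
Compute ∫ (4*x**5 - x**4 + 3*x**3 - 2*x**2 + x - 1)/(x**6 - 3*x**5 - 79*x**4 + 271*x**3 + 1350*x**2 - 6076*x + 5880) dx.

Factor the denominator: (x - 7)*(x - 5)*(x - 2)**2*(x + 6)*(x + 7).
Partial-fraction decomposition: 5897/(1134*(x + 7)) - 33127/(9152*(x + 6)) + 42641/(129600*(x - 2)) + 43/(360*(x - 2)**2) - 113/(22*(x - 5)) + 16441/(2275*(x - 7)).
Integrate each term; A/(x−a) gives A·log|x−a|; A/(x−a)² gives −A/(x−a).

16441*log(x - 7)/2275 - 113*log(x - 5)/22 + 42641*log(x - 2)/129600 - 33127*log(x + 6)/9152 + 5897*log(x + 7)/1134 - 43/(360*x - 720) + C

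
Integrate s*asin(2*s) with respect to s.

Use integration by parts with u = arcsin(2*s), dv = s ds.
Then du = 2/sqrt(-4*s**2 + 1) ds.

s**2*asin(2*s)/2 + s*sqrt(-4*s**2 + 1)/8 - asin(2*s)/16 + C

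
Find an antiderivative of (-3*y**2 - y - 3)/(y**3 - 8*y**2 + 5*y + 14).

Factor the denominator: (y - 7)*(y - 2)*(y + 1).
Partial-fraction decomposition: -5/(24*(y + 1)) + 17/(15*(y - 2)) - 157/(40*(y - 7)).
Integrate each term: A/(y−a) contributes A·log|y−a|.

-157*log(y - 7)/40 + 17*log(y - 2)/15 - 5*log(y + 1)/24 + C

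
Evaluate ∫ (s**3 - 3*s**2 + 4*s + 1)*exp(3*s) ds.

Use integration by parts with u = s**3 - 3*s**2 + 4*s + 1, dv = exp(3*s) ds, so v = exp(3*s)/3.
Apply parts 3 times (tabular method): alternate signs, differentiate u down to 0, integrate dv up.

(9*s**3 - 36*s**2 + 60*s - 11)*exp(3*s)/27 + C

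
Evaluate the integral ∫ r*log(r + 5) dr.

r**2*log(r + 5)/2 - r**2/4 + 5*r/2 - 25*log(r + 5)/2 + C

Use integration by parts with u = log(r + 5), dv = r dr.
Then du = 1/(r + 5) dr and v = r**2/2.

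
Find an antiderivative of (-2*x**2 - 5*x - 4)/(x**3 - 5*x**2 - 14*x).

2*log(x)/7 - 137*log(x - 7)/63 - log(x + 2)/9 + C

Factor the denominator: x*(x - 7)*(x + 2).
Partial-fraction decomposition: -1/(9*(x + 2)) - 137/(63*(x - 7)) + 2/(7*x).
Integrate each term: A/(x−a) contributes A·log|x−a|.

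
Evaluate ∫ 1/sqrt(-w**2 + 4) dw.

Substitute w = 2·sin(θ), so dw = 2·cos(θ) dθ and the radical becomes sqrt(-w**2 + 4) = 2·cos(θ) by the Pythagorean identity.
Integrate the resulting trig expression in θ, then back-substitute θ = asin(w/2), sin(θ) = w/2, cos(θ) = sqrt(-w**2 + 4)/2 (absorbing any constant into C).

asin(w/2) + C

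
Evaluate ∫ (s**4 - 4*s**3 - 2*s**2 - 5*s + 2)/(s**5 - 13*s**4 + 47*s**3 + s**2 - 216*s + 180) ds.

Factor the denominator: (s - 6)*(s - 5)*(s - 3)*(s - 1)*(s + 2).
Partial-fraction decomposition: 13/(210*(s + 2)) + 1/(15*(s - 1)) - 29/(30*(s - 3)) - 13/(14*(s - 5)) + 83/(30*(s - 6)).
Integrate each term: A/(s−a) contributes A·log|s−a|.

83*log(s - 6)/30 - 13*log(s - 5)/14 - 29*log(s - 3)/30 + log(s - 1)/15 + 13*log(s + 2)/210 + C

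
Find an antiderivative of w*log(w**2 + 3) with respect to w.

Let u = w**2 + 3, so du = (2*w) dw.
The integral becomes (1/2)·∫ log(u) du; integrate by parts with u′=log(u), dv′=du.

w**2*log(w**2 + 3)/2 - w**2/2 + 3*log(w**2 + 3)/2 + C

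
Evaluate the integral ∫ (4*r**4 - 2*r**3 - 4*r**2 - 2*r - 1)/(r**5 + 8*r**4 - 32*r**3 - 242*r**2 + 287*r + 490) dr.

713*log(r - 5)/864 - log(r - 2)/27 + log(r + 1)/216 + 2771*log(r + 7)/864 + 1123/(72*r + 504) + C

Factor the denominator: (r - 5)*(r - 2)*(r + 1)*(r + 7)**2.
Partial-fraction decomposition: 2771/(864*(r + 7)) - 1123/(72*(r + 7)**2) + 1/(216*(r + 1)) - 1/(27*(r - 2)) + 713/(864*(r - 5)).
Integrate each term; A/(r−a) gives A·log|r−a|; A/(r−a)² gives −A/(r−a).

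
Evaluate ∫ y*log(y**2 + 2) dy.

Let u = y**2 + 2, so du = (2*y) dy.
The integral becomes (1/2)·∫ log(u) du; integrate by parts with u′=log(u), dv′=du.

y**2*log(y**2 + 2)/2 - y**2/2 + log(y**2 + 2) + C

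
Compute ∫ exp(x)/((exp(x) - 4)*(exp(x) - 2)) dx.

Let u = e^x, du = e^x dx.
The integral becomes ∫ du/((u-4)(u-2)); decompose into partial fractions.

log(exp(x) - 4)/2 - log(exp(x) - 2)/2 + C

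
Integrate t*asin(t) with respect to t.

Use integration by parts with u = arcsin(t), dv = t dt.
Then du = 1/sqrt(-t**2 + 1) dt.

t**2*asin(t)/2 + t*sqrt(-t**2 + 1)/4 - asin(t)/4 + C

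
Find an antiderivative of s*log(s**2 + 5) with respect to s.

s**2*log(s**2 + 5)/2 - s**2/2 + 5*log(s**2 + 5)/2 + C

Let u = s**2 + 5, so du = (2*s) ds.
The integral becomes (1/2)·∫ log(u) du; integrate by parts with u′=log(u), dv′=du.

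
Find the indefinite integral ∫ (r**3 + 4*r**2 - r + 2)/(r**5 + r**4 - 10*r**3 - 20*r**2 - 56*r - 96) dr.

Factor the denominator: (r - 4)*(r + 2)*(r + 3)*(r**2 + 4).
Partial-fraction decomposition: -(7*r - 47)/(130*(r**2 + 4)) + 2/(13*(r + 3)) - 1/(4*(r + 2)) + 3/(20*(r - 4)).
Integrate each term; A/(r−a) gives A·log|r−a|; the (Br+D)/(r²+p²) term gives a log and an atan.

3*log(r - 4)/20 - log(r + 2)/4 + 2*log(r + 3)/13 - 7*log(r**2 + 4)/260 + 47*atan(r/2)/260 + C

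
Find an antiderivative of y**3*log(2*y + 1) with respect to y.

y**4*log(2*y + 1)/4 - y**4/16 + y**3/24 - y**2/32 + y/32 - log(2*y + 1)/64 + C

Use integration by parts with u = log(2*y + 1), dv = y**3 dy.
Then du = 2/(2*y + 1) dy and v = y**4/4.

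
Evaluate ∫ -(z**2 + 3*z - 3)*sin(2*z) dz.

z**2*cos(2*z)/2 - z*sin(2*z)/2 + 3*z*cos(2*z)/2 - 3*sin(2*z)/4 - 7*cos(2*z)/4 + C

Use integration by parts with u = z**2 + 3*z - 3, dv = -sin(2*z) dz, so v = cos(2*z)/2.
Apply parts 2 times (tabular method): alternate signs, differentiate u down to 0, integrate dv up.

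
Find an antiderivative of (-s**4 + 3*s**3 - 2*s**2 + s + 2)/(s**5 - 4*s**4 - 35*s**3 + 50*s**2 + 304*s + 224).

-487*log(s - 7)/792 + log(s - 4)/8 - log(s + 1)/24 + 4*log(s + 2)/9 - 241*log(s + 4)/264 + C

Factor the denominator: (s - 7)*(s - 4)*(s + 1)*(s + 2)*(s + 4).
Partial-fraction decomposition: -241/(264*(s + 4)) + 4/(9*(s + 2)) - 1/(24*(s + 1)) + 1/(8*(s - 4)) - 487/(792*(s - 7)).
Integrate each term: A/(s−a) contributes A·log|s−a|.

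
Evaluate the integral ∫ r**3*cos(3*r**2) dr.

Let u = r², du = 2r dr; rewrite as (1/2)∫ u^1·cos(3u) du.
Now integrate by parts 1 time.

r**2*sin(3*r**2)/6 + cos(3*r**2)/18 + C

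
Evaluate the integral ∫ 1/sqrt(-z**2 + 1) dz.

asin(z) + C

Substitute z = sin(θ), so dz = cos(θ) dθ and the radical becomes sqrt(-z**2 + 1) = cos(θ) by the Pythagorean identity.
Integrate the resulting trig expression in θ, then back-substitute θ = asin(z), sin(θ) = z, cos(θ) = sqrt(-z**2 + 1) (absorbing any constant into C).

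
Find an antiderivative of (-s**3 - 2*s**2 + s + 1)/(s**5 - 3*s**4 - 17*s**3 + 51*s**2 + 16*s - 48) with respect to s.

-91*log(s - 4)/120 + 41*log(s - 3)/56 - log(s - 1)/60 + log(s + 1)/120 + 29*log(s + 4)/840 + C

Factor the denominator: (s - 4)*(s - 3)*(s - 1)*(s + 1)*(s + 4).
Partial-fraction decomposition: 29/(840*(s + 4)) + 1/(120*(s + 1)) - 1/(60*(s - 1)) + 41/(56*(s - 3)) - 91/(120*(s - 4)).
Integrate each term: A/(s−a) contributes A·log|s−a|.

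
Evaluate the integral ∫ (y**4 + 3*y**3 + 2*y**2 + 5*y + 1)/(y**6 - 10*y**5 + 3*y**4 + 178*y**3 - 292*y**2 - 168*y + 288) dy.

-28179*log(y - 6)/196000 + 59*log(y - 2)/288 - 6*log(y - 1)/125 - 2*log(y + 1)/441 - 77*log(y + 4)/9000 - 2047/(1400*y - 8400) + C

Factor the denominator: (y - 6)**2*(y - 2)*(y - 1)*(y + 1)*(y + 4).
Partial-fraction decomposition: -77/(9000*(y + 4)) - 2/(441*(y + 1)) - 6/(125*(y - 1)) + 59/(288*(y - 2)) - 28179/(196000*(y - 6)) + 2047/(1400*(y - 6)**2).
Integrate each term; A/(y−a) gives A·log|y−a|; A/(y−a)² gives −A/(y−a).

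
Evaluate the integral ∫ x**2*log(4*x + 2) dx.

x**3*log(4*x + 2)/3 - x**3/9 + x**2/12 - x/12 + log(2*x + 1)/24 + C

Use integration by parts with u = log(4*x + 2), dv = x**2 dx.
Then du = 4/(4*x + 2) dx and v = x**3/3.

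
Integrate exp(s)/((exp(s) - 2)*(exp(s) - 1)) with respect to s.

Let u = e^s, du = e^s ds.
The integral becomes ∫ du/((u-2)(u-1)); decompose into partial fractions.

log(exp(s) - 2) - log(exp(s) - 1) + C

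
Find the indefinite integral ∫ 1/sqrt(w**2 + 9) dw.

log(w + sqrt(w**2 + 9)) + C

Substitute w = 3·tan(θ), so dw = 3·sec(θ)^2 dθ and the radical becomes sqrt(w**2 + 9) = 3·sec(θ) by the Pythagorean identity.
Integrate the resulting trig expression in θ, then back-substitute tan(θ) = w/3, sec(θ) = sqrt(w**2 + 9)/3 (absorbing any constant into C).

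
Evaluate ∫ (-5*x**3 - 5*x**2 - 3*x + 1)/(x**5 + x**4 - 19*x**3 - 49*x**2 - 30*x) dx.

Factor the denominator: x*(x - 5)*(x + 1)*(x + 2)*(x + 3).
Partial-fraction decomposition: 25/(12*(x + 3)) - 27/(14*(x + 2)) + 1/(3*(x + 1)) - 191/(420*(x - 5)) - 1/(30*x).
Integrate each term: A/(x−a) contributes A·log|x−a|.

-log(x)/30 - 191*log(x - 5)/420 + log(x + 1)/3 - 27*log(x + 2)/14 + 25*log(x + 3)/12 + C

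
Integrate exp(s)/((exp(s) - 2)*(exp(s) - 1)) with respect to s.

Let u = e^s, du = e^s ds.
The integral becomes ∫ du/((u-2)(u-1)); decompose into partial fractions.

log(exp(s) - 2) - log(exp(s) - 1) + C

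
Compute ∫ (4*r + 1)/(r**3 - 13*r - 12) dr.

17*log(r - 4)/35 + 3*log(r + 1)/10 - 11*log(r + 3)/14 + C

Factor the denominator: (r - 4)*(r + 1)*(r + 3).
Partial-fraction decomposition: -11/(14*(r + 3)) + 3/(10*(r + 1)) + 17/(35*(r - 4)).
Integrate each term: A/(r−a) contributes A·log|r−a|.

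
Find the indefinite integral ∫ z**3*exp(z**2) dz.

(z**2 - 1)*exp(z**2)/2 + C

Let u = z², du = 2z dz; rewrite as (1/2)∫ u^1·exp(1u) du.
Now integrate by parts 1 time.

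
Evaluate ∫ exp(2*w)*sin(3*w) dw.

2*exp(2*w)*sin(3*w)/13 - 3*exp(2*w)*cos(3*w)/13 + C

Let I denote the integral. Integrate by parts with u = sin(3*w), dv = exp(2*w) dw, so v = exp(2*w)/2: I = exp(2*w)*sin(3*w)/2 − (3/2)·∫ exp(2*w)*cos(3*w) dw.
Apply parts again with u = cos(3*w), dv = exp(2*w) dw: ∫ exp(2*w)*cos(3*w) dw = exp(2*w)*cos(3*w)/2 + (3/2)·I. Substituting back brings back I: I = exp(2*w)*sin(3*w)/2 - 3*exp(2*w)*cos(3*w)/4 − (9/4)·I.
Solving for I: (1 + 9/4)·I equals the remaining terms, so I = (4/13)·(exp(2*w)*sin(3*w)/2 - 3*exp(2*w)*cos(3*w)/4).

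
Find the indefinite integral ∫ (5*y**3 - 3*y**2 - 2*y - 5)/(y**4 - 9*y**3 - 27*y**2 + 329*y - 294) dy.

Factor the denominator: (y - 7)**2*(y - 1)*(y + 6).
Partial-fraction decomposition: 1181/(1183*(y + 6)) - 5/(252*(y - 1)) + 24467/(6084*(y - 7)) + 1549/(78*(y - 7)**2).
Integrate each term; A/(y−a) gives A·log|y−a|; A/(y−a)² gives −A/(y−a).

24467*log(y - 7)/6084 - 5*log(y - 1)/252 + 1181*log(y + 6)/1183 - 1549/(78*y - 546) + C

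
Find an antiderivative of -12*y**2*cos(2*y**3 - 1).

Let u = 2*y**3 - 1, so du = (6*y**2) dy.
Rewriting, the integral becomes -2·∫ cos(u) du = -2·sin(u).
Substituting back, u = 2*y**3 - 1.

-2*sin(2*y**3 - 1) + C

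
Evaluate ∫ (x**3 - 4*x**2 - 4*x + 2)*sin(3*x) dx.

Use integration by parts with u = x**3 - 4*x**2 - 4*x + 2, dv = sin(3*x) dx, so v = -cos(3*x)/3.
Apply parts 3 times (tabular method): alternate signs, differentiate u down to 0, integrate dv up.

-x**3*cos(3*x)/3 + x**2*sin(3*x)/3 + 4*x**2*cos(3*x)/3 - 8*x*sin(3*x)/9 + 14*x*cos(3*x)/9 - 14*sin(3*x)/27 - 26*cos(3*x)/27 + C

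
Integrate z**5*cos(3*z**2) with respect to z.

Let u = z², du = 2z dz; rewrite as (1/2)∫ u^2·cos(3u) du.
Now integrate by parts 2 times.

z**4*sin(3*z**2)/6 + z**2*cos(3*z**2)/9 - sin(3*z**2)/27 + C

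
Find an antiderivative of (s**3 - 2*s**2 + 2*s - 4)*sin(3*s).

Use integration by parts with u = s**3 - 2*s**2 + 2*s - 4, dv = sin(3*s) ds, so v = -cos(3*s)/3.
Apply parts 3 times (tabular method): alternate signs, differentiate u down to 0, integrate dv up.

-s**3*cos(3*s)/3 + s**2*sin(3*s)/3 + 2*s**2*cos(3*s)/3 - 4*s*sin(3*s)/9 - 4*s*cos(3*s)/9 + 4*sin(3*s)/27 + 32*cos(3*s)/27 + C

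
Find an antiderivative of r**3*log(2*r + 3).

r**4*log(2*r + 3)/4 - r**4/16 + r**3/8 - 9*r**2/32 + 27*r/32 - 81*log(2*r + 3)/64 + C

Use integration by parts with u = log(2*r + 3), dv = r**3 dr.
Then du = 2/(2*r + 3) dr and v = r**4/4.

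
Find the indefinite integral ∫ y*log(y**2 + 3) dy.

y**2*log(y**2 + 3)/2 - y**2/2 + 3*log(y**2 + 3)/2 + C

Let u = y**2 + 3, so du = (2*y) dy.
The integral becomes (1/2)·∫ log(u) du; integrate by parts with u′=log(u), dv′=du.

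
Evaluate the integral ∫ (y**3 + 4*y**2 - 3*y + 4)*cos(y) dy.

y**3*sin(y) + 4*y**2*sin(y) + 3*y**2*cos(y) - 9*y*sin(y) + 8*y*cos(y) - 4*sin(y) - 9*cos(y) + C

Use integration by parts with u = y**3 + 4*y**2 - 3*y + 4, dv = cos(y) dy, so v = sin(y).
Apply parts 3 times (tabular method): alternate signs, differentiate u down to 0, integrate dv up.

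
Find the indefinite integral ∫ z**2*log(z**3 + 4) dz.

Let u = z**3 + 4, so du = (3*z**2) dz.
The integral becomes (1/3)·∫ log(u) du; integrate by parts with u′=log(u), dv′=du.

z**3*log(z**3 + 4)/3 - z**3/3 + 4*log(z**3 + 4)/3 + C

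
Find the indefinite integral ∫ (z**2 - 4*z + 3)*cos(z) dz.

Use integration by parts with u = z**2 - 4*z + 3, dv = cos(z) dz, so v = sin(z).
Apply parts 2 times (tabular method): alternate signs, differentiate u down to 0, integrate dv up.

z**2*sin(z) - 4*z*sin(z) + 2*z*cos(z) + sin(z) - 4*cos(z) + C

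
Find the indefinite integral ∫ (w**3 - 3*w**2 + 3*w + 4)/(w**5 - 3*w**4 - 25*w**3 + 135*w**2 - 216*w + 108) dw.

Factor the denominator: (w - 3)**2*(w - 2)*(w - 1)*(w + 6).
Partial-fraction decomposition: -169/(2268*(w + 6)) - 5/(28*(w - 1)) + 3/(4*(w - 2)) - 161/(324*(w - 3)) + 13/(18*(w - 3)**2).
Integrate each term; A/(w−a) gives A·log|w−a|; A/(w−a)² gives −A/(w−a).

-161*log(w - 3)/324 + 3*log(w - 2)/4 - 5*log(w - 1)/28 - 169*log(w + 6)/2268 - 13/(18*w - 54) + C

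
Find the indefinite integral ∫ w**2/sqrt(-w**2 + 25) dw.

-w*sqrt(-w**2 + 25)/2 + 25*asin(w/5)/2 + C

Substitute w = 5·sin(θ), so dw = 5·cos(θ) dθ and the radical becomes sqrt(-w**2 + 25) = 5·cos(θ) by the Pythagorean identity.
Integrate the resulting trig expression in θ, then back-substitute θ = asin(w/5), sin(θ) = w/5, cos(θ) = sqrt(-w**2 + 25)/5 (absorbing any constant into C).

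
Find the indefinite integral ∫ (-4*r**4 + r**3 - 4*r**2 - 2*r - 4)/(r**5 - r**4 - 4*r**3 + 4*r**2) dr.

Factor the denominator: r**2*(r - 2)*(r - 1)*(r + 2).
Partial-fraction decomposition: -11/(6*(r + 2)) + 13/(3*(r - 1)) - 5/(r - 2) - 3/(2*r) - 1/r**2.
Integrate each term; A/(r−a) gives A·log|r−a|; A/(r−a)² gives −A/(r−a).

-3*log(r)/2 - 5*log(r - 2) + 13*log(r - 1)/3 - 11*log(r + 2)/6 + 1/r + C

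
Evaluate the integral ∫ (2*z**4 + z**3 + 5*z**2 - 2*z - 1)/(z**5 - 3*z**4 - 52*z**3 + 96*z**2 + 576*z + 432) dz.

20381*log(z - 6)/16128 + log(z + 1)/35 - 47*log(z + 2)/256 + 2567*log(z + 6)/2880 - 425/(96*z - 576) + C

Factor the denominator: (z - 6)**2*(z + 1)*(z + 2)*(z + 6).
Partial-fraction decomposition: 2567/(2880*(z + 6)) - 47/(256*(z + 2)) + 1/(35*(z + 1)) + 20381/(16128*(z - 6)) + 425/(96*(z - 6)**2).
Integrate each term; A/(z−a) gives A·log|z−a|; A/(z−a)² gives −A/(z−a).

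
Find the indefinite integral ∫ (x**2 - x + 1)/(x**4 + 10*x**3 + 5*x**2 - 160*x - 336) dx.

Factor the denominator: (x - 4)*(x + 3)*(x + 4)*(x + 7).
Partial-fraction decomposition: -19/(44*(x + 7)) + 7/(8*(x + 4)) - 13/(28*(x + 3)) + 13/(616*(x - 4)).
Integrate each term: A/(x−a) contributes A·log|x−a|.

13*log(x - 4)/616 - 13*log(x + 3)/28 + 7*log(x + 4)/8 - 19*log(x + 7)/44 + C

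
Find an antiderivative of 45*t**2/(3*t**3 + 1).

Let u = 3*t**3 + 1, so du = (9*t**2) dt.
Rewriting, the integral becomes 5·∫ 1/u du = 5·log(u).
Substituting back, u = 3*t**3 + 1.

5*log(3*t**3 + 1) + C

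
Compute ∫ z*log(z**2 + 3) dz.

z**2*log(z**2 + 3)/2 - z**2/2 + 3*log(z**2 + 3)/2 + C

Let u = z**2 + 3, so du = (2*z) dz.
The integral becomes (1/2)·∫ log(u) du; integrate by parts with u′=log(u), dv′=du.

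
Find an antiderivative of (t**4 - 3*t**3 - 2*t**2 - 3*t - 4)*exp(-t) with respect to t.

(-t**4 - t**3 - t**2 + t + 5)*exp(-t) + C

Use integration by parts with u = t**4 - 3*t**3 - 2*t**2 - 3*t - 4, dv = exp(-t) dt, so v = -exp(-t).
Apply parts 4 times (tabular method): alternate signs, differentiate u down to 0, integrate dv up.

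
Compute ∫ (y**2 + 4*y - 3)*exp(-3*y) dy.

(-9*y**2 - 42*y + 13)*exp(-3*y)/27 + C

Use integration by parts with u = y**2 + 4*y - 3, dv = exp(-3*y) dy, so v = -exp(-3*y)/3.
Apply parts 2 times (tabular method): alternate signs, differentiate u down to 0, integrate dv up.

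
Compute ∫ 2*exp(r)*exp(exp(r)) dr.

Let u = exp(r), so du = (exp(r)) dr.
Rewriting, the integral becomes 2·∫ e^u du = 2·e^u.
Substituting back, u = exp(r).

2*exp(exp(r)) + C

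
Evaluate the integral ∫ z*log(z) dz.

z**2*log(z)/2 - z**2/4 + C

Use integration by parts with u = log(z), dv = z dz.
Then du = 1/z dz and v = z**2/2.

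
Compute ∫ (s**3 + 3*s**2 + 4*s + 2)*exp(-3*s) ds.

Use integration by parts with u = s**3 + 3*s**2 + 4*s + 2, dv = exp(-3*s) ds, so v = -exp(-3*s)/3.
Apply parts 3 times (tabular method): alternate signs, differentiate u down to 0, integrate dv up.

(-9*s**3 - 36*s**2 - 60*s - 38)*exp(-3*s)/27 + C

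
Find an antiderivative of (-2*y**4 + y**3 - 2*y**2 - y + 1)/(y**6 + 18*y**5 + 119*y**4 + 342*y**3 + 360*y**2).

-13*log(y)/2400 - 203*log(y + 3)/54 + 603*log(y + 4)/32 - 1419*log(y + 5)/50 + 2873*log(y + 6)/216 - 1/(360*y) + C

Factor the denominator: y**2*(y + 3)*(y + 4)*(y + 5)*(y + 6).
Partial-fraction decomposition: 2873/(216*(y + 6)) - 1419/(50*(y + 5)) + 603/(32*(y + 4)) - 203/(54*(y + 3)) - 13/(2400*y) + 1/(360*y**2).
Integrate each term; A/(y−a) gives A·log|y−a|; A/(y−a)² gives −A/(y−a).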